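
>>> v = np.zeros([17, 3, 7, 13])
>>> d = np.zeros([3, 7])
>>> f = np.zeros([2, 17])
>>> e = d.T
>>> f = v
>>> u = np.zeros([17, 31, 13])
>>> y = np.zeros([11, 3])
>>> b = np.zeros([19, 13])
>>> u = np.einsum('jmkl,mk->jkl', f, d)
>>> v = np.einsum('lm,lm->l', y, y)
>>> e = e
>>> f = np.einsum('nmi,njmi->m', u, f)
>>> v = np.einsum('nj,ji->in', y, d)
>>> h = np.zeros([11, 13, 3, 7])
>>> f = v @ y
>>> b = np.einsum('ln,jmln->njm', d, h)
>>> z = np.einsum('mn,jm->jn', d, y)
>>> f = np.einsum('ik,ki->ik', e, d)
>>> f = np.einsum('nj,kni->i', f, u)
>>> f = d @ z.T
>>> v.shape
(7, 11)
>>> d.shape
(3, 7)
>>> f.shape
(3, 11)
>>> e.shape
(7, 3)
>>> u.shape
(17, 7, 13)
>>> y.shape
(11, 3)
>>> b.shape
(7, 11, 13)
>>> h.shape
(11, 13, 3, 7)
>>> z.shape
(11, 7)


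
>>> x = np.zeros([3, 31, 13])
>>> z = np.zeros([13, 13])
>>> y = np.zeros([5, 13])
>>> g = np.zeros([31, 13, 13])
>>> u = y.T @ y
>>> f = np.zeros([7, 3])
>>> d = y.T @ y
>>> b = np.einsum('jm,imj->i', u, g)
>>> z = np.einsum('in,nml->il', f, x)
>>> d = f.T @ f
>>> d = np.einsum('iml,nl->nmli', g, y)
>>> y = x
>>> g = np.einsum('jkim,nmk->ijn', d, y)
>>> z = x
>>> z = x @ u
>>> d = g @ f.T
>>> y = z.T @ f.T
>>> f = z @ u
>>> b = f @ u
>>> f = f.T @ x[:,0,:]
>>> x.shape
(3, 31, 13)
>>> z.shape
(3, 31, 13)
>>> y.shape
(13, 31, 7)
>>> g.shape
(13, 5, 3)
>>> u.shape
(13, 13)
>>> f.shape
(13, 31, 13)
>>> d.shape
(13, 5, 7)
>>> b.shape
(3, 31, 13)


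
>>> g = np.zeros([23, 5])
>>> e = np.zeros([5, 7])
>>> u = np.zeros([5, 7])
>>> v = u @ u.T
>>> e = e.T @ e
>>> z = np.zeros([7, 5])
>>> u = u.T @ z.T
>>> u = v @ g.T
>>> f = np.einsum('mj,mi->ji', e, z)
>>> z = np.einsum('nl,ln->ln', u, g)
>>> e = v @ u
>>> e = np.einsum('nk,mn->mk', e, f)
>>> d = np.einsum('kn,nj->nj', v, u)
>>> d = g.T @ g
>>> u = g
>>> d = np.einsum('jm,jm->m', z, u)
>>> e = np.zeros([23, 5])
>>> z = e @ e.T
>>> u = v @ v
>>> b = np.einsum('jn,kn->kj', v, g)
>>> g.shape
(23, 5)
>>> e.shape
(23, 5)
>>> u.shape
(5, 5)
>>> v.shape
(5, 5)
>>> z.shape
(23, 23)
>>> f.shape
(7, 5)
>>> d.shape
(5,)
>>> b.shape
(23, 5)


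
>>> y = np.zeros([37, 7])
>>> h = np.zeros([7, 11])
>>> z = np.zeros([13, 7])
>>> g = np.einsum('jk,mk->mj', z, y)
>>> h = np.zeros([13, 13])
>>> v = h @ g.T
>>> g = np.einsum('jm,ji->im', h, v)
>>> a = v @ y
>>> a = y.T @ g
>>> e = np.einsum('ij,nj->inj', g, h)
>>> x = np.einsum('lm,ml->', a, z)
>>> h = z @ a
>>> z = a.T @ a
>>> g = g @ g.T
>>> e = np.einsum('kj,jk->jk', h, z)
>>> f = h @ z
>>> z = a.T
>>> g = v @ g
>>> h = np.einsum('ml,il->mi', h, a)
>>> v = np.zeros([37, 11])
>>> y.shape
(37, 7)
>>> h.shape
(13, 7)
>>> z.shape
(13, 7)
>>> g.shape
(13, 37)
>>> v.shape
(37, 11)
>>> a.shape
(7, 13)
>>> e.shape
(13, 13)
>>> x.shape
()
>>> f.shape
(13, 13)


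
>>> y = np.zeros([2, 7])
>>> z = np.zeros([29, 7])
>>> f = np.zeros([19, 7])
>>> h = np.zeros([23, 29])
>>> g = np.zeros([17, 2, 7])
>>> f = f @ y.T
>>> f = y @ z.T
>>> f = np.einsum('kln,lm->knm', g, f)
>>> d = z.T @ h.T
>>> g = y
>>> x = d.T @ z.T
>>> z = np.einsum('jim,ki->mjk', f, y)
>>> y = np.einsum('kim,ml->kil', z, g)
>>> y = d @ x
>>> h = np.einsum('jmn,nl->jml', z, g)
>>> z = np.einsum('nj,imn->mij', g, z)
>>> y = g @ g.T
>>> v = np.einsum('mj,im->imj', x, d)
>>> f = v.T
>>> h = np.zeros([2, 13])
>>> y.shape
(2, 2)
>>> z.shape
(17, 29, 7)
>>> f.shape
(29, 23, 7)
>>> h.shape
(2, 13)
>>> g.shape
(2, 7)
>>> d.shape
(7, 23)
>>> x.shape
(23, 29)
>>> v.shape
(7, 23, 29)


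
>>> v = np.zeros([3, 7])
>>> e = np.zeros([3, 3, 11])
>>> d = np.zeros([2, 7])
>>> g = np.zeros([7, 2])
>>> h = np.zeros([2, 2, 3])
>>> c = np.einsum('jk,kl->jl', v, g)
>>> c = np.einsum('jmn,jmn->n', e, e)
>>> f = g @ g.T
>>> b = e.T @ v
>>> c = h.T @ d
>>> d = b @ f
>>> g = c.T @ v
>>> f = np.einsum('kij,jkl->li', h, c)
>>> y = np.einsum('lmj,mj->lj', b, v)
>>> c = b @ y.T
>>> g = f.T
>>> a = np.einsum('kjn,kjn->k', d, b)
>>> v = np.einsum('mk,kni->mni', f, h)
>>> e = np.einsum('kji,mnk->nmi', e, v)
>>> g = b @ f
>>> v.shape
(7, 2, 3)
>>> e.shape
(2, 7, 11)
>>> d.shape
(11, 3, 7)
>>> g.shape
(11, 3, 2)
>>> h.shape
(2, 2, 3)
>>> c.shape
(11, 3, 11)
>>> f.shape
(7, 2)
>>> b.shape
(11, 3, 7)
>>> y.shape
(11, 7)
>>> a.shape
(11,)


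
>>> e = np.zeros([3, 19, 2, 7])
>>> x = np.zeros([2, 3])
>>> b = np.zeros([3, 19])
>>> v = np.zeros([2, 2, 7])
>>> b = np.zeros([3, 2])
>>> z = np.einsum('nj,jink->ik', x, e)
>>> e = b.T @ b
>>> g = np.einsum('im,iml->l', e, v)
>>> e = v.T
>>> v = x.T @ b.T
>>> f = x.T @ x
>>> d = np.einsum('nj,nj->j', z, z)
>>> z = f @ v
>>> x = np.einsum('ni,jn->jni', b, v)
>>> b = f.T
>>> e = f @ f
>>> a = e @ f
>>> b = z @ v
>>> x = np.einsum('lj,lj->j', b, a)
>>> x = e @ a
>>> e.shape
(3, 3)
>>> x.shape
(3, 3)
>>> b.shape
(3, 3)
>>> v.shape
(3, 3)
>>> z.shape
(3, 3)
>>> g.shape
(7,)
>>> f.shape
(3, 3)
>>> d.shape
(7,)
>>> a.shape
(3, 3)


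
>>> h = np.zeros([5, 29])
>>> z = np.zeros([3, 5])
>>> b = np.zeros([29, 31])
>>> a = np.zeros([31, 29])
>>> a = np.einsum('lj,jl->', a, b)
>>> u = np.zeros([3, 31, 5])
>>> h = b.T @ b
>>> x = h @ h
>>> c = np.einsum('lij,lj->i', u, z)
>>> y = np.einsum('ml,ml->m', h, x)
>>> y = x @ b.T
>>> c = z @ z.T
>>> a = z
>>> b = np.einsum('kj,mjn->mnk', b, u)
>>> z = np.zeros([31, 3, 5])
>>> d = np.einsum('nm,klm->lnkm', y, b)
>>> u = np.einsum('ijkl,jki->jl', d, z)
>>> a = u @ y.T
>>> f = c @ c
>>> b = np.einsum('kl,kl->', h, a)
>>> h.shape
(31, 31)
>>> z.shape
(31, 3, 5)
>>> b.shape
()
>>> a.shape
(31, 31)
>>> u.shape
(31, 29)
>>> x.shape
(31, 31)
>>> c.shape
(3, 3)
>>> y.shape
(31, 29)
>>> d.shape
(5, 31, 3, 29)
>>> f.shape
(3, 3)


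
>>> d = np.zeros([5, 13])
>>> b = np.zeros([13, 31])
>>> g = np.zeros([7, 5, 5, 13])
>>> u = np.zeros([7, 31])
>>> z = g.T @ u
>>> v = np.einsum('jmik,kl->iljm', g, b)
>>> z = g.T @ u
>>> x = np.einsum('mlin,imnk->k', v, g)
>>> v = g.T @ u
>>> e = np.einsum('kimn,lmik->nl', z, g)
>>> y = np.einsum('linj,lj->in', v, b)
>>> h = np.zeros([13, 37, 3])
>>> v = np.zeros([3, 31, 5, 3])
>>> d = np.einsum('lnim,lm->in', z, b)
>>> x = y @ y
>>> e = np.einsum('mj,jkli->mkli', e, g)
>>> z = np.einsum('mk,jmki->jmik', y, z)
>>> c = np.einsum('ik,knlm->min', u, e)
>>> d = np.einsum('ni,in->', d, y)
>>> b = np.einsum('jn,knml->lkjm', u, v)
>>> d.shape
()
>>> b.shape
(3, 3, 7, 5)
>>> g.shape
(7, 5, 5, 13)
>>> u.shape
(7, 31)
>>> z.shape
(13, 5, 31, 5)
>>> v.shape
(3, 31, 5, 3)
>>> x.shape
(5, 5)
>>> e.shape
(31, 5, 5, 13)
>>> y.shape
(5, 5)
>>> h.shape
(13, 37, 3)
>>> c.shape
(13, 7, 5)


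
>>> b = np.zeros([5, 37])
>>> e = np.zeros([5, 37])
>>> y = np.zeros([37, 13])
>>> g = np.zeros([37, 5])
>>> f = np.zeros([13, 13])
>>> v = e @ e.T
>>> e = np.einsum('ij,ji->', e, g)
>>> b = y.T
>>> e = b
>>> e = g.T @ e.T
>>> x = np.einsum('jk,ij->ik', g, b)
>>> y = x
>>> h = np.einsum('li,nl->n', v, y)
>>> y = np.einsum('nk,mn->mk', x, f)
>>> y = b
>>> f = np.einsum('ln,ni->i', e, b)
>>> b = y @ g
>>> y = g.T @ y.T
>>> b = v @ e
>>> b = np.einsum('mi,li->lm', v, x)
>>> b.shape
(13, 5)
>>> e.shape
(5, 13)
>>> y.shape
(5, 13)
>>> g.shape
(37, 5)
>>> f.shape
(37,)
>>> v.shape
(5, 5)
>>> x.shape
(13, 5)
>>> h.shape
(13,)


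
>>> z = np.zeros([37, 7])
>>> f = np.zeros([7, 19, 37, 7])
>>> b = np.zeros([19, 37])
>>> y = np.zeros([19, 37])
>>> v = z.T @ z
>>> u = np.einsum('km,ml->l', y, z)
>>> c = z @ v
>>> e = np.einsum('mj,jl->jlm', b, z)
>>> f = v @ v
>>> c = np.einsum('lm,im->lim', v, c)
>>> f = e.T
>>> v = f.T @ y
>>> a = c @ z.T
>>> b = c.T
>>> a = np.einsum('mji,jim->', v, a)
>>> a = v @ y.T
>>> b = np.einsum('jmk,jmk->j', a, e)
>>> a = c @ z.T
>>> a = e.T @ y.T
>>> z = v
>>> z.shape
(37, 7, 37)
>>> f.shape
(19, 7, 37)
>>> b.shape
(37,)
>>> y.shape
(19, 37)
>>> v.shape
(37, 7, 37)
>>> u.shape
(7,)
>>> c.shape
(7, 37, 7)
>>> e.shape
(37, 7, 19)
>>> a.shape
(19, 7, 19)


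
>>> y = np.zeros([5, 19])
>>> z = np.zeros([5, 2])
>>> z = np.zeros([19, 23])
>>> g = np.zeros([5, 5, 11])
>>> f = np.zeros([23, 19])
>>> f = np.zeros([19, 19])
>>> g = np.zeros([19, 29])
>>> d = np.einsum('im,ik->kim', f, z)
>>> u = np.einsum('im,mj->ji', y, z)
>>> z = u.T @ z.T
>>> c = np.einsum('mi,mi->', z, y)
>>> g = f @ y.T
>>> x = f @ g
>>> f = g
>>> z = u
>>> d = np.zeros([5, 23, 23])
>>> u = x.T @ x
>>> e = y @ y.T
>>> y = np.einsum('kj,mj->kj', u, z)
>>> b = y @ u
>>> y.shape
(5, 5)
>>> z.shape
(23, 5)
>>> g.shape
(19, 5)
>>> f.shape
(19, 5)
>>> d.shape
(5, 23, 23)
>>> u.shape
(5, 5)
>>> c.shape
()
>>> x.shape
(19, 5)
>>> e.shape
(5, 5)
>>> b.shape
(5, 5)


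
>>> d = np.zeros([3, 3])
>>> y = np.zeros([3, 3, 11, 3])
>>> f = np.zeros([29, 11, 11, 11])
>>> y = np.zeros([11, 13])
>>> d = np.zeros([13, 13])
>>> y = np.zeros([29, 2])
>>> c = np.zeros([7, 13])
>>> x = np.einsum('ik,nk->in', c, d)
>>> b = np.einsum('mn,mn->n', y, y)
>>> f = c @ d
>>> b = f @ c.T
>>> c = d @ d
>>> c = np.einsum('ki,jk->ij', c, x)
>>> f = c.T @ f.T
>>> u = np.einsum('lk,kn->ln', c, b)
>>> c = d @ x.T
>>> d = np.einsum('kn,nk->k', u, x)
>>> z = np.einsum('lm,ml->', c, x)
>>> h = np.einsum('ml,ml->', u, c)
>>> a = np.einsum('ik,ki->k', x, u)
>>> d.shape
(13,)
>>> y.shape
(29, 2)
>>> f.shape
(7, 7)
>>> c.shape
(13, 7)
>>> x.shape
(7, 13)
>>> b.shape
(7, 7)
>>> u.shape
(13, 7)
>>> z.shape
()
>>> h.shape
()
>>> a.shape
(13,)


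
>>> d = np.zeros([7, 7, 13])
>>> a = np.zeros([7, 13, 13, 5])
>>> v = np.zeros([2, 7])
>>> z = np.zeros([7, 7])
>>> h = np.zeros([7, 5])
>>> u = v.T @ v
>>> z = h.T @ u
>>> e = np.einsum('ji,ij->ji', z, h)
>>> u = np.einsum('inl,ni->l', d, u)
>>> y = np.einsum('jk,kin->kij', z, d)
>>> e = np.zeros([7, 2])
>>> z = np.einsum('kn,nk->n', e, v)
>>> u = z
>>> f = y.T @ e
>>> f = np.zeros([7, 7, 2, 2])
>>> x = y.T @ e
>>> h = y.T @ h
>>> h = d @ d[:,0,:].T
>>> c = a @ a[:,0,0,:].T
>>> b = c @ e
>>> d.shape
(7, 7, 13)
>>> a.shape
(7, 13, 13, 5)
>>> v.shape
(2, 7)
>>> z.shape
(2,)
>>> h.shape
(7, 7, 7)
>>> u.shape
(2,)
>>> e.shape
(7, 2)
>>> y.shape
(7, 7, 5)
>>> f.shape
(7, 7, 2, 2)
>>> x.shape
(5, 7, 2)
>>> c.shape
(7, 13, 13, 7)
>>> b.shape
(7, 13, 13, 2)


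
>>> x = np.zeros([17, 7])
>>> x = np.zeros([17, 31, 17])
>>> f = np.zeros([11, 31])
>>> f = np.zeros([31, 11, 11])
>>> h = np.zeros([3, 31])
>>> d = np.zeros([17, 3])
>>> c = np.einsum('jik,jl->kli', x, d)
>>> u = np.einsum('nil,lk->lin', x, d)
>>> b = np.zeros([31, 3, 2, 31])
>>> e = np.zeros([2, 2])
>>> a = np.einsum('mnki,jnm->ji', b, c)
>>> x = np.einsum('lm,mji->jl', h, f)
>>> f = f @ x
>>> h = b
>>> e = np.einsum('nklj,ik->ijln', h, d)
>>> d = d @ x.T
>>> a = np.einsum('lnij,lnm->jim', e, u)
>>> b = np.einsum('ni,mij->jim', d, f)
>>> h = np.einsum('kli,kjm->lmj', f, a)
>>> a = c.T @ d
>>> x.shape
(11, 3)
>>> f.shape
(31, 11, 3)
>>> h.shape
(11, 17, 2)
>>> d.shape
(17, 11)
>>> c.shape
(17, 3, 31)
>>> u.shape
(17, 31, 17)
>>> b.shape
(3, 11, 31)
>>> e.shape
(17, 31, 2, 31)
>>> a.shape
(31, 3, 11)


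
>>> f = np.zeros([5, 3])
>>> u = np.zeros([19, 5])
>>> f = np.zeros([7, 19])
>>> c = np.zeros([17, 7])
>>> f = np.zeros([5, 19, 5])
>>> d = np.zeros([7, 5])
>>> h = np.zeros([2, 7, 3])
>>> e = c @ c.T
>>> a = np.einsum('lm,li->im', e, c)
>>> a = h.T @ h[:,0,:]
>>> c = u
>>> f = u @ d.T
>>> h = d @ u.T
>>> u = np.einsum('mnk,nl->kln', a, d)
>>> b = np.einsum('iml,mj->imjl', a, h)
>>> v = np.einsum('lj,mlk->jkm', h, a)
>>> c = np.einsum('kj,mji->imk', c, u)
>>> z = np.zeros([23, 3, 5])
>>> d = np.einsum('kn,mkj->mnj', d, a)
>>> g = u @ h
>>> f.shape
(19, 7)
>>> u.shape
(3, 5, 7)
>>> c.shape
(7, 3, 19)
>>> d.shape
(3, 5, 3)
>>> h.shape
(7, 19)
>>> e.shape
(17, 17)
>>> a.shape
(3, 7, 3)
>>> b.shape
(3, 7, 19, 3)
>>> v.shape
(19, 3, 3)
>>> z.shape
(23, 3, 5)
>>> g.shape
(3, 5, 19)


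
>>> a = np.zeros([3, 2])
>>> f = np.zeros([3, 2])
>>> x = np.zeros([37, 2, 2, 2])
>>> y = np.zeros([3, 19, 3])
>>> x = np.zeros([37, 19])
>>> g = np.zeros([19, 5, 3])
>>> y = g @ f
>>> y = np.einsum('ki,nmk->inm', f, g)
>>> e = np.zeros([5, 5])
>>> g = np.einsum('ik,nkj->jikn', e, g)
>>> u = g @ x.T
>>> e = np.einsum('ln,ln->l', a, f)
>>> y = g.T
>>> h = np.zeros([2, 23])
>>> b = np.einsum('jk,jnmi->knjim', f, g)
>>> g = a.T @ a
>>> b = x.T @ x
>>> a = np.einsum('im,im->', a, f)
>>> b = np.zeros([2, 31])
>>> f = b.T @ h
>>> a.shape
()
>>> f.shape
(31, 23)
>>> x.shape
(37, 19)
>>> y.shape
(19, 5, 5, 3)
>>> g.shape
(2, 2)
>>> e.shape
(3,)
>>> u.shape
(3, 5, 5, 37)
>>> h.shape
(2, 23)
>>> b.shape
(2, 31)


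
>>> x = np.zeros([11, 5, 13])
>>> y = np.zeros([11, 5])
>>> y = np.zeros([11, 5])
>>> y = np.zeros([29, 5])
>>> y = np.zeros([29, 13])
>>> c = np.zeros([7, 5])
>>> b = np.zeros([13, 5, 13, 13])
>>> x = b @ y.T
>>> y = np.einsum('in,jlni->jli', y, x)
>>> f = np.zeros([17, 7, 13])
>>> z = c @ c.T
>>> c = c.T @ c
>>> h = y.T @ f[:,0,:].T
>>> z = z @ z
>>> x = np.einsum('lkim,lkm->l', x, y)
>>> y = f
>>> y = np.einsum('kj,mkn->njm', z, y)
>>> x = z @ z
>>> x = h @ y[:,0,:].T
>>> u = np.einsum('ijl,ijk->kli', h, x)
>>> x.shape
(29, 5, 13)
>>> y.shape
(13, 7, 17)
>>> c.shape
(5, 5)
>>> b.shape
(13, 5, 13, 13)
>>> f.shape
(17, 7, 13)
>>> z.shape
(7, 7)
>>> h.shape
(29, 5, 17)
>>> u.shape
(13, 17, 29)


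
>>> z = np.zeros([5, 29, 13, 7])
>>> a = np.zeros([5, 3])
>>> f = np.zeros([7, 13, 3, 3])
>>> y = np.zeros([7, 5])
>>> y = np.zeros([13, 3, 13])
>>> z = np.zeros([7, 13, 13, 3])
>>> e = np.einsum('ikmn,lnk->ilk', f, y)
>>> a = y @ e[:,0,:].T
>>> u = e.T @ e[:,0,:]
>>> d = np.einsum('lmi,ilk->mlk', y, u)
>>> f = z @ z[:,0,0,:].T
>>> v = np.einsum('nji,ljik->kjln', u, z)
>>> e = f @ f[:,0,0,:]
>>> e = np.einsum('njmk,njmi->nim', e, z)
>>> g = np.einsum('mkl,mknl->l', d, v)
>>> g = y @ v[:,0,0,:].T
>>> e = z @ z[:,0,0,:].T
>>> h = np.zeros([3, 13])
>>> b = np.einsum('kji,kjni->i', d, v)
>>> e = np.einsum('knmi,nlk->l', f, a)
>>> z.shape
(7, 13, 13, 3)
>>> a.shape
(13, 3, 7)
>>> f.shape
(7, 13, 13, 7)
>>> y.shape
(13, 3, 13)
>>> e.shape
(3,)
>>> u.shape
(13, 13, 13)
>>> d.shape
(3, 13, 13)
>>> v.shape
(3, 13, 7, 13)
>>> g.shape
(13, 3, 3)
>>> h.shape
(3, 13)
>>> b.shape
(13,)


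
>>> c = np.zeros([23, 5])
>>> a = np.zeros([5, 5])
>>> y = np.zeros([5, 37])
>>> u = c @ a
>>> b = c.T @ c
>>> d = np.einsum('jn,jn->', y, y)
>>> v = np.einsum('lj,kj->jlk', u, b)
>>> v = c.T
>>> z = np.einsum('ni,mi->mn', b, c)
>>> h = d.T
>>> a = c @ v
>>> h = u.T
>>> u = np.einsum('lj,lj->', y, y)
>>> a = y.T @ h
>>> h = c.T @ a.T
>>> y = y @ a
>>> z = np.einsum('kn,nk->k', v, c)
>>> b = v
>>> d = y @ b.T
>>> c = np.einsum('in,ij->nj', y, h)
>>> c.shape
(23, 37)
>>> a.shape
(37, 23)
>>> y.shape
(5, 23)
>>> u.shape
()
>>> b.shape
(5, 23)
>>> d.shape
(5, 5)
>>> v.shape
(5, 23)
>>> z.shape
(5,)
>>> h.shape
(5, 37)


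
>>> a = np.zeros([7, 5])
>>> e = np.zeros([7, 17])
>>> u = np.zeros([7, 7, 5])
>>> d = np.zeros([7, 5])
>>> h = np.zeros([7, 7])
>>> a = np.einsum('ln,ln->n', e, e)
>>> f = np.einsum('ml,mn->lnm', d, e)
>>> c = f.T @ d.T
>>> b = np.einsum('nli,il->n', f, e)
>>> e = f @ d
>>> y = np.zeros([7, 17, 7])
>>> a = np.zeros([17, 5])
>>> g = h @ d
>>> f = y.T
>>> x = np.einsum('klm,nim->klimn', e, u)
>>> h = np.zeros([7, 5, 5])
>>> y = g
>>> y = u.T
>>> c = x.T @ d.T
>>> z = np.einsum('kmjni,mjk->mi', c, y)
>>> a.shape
(17, 5)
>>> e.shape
(5, 17, 5)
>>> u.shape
(7, 7, 5)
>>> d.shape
(7, 5)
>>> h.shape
(7, 5, 5)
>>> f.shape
(7, 17, 7)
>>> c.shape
(7, 5, 7, 17, 7)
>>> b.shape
(5,)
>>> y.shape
(5, 7, 7)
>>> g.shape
(7, 5)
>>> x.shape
(5, 17, 7, 5, 7)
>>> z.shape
(5, 7)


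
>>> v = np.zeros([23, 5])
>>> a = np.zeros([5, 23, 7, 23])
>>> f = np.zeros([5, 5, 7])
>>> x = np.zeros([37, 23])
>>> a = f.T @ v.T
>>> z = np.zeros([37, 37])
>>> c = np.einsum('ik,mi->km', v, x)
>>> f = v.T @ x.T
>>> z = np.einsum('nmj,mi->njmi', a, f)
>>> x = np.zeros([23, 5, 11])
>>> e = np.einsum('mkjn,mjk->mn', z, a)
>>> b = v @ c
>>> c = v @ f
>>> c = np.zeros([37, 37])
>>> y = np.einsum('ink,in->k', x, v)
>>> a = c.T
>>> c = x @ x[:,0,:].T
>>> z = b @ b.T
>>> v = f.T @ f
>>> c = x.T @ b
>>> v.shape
(37, 37)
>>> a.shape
(37, 37)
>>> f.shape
(5, 37)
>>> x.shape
(23, 5, 11)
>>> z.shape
(23, 23)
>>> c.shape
(11, 5, 37)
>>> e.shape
(7, 37)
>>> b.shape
(23, 37)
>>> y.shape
(11,)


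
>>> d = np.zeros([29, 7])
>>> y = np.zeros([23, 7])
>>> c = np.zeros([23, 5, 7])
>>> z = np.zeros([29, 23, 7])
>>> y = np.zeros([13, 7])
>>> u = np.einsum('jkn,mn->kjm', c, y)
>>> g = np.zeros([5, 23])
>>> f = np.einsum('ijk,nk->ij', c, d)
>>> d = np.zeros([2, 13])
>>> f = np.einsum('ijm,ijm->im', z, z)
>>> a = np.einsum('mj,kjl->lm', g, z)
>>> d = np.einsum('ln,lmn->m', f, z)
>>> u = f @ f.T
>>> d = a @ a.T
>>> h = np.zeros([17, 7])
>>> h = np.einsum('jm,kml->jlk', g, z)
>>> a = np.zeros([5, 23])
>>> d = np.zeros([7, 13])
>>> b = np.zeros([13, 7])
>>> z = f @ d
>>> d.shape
(7, 13)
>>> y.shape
(13, 7)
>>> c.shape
(23, 5, 7)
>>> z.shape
(29, 13)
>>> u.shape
(29, 29)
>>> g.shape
(5, 23)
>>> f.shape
(29, 7)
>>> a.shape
(5, 23)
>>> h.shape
(5, 7, 29)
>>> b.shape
(13, 7)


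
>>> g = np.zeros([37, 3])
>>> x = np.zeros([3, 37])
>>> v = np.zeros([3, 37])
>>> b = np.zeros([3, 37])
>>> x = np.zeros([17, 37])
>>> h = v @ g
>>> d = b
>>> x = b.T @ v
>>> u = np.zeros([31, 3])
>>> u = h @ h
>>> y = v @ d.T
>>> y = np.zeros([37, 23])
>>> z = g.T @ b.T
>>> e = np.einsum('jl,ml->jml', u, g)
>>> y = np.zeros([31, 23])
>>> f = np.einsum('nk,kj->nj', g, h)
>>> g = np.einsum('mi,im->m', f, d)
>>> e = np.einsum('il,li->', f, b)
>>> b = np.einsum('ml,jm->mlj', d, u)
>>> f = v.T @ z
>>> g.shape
(37,)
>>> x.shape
(37, 37)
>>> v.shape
(3, 37)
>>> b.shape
(3, 37, 3)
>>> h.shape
(3, 3)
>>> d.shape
(3, 37)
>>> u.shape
(3, 3)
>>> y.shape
(31, 23)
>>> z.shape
(3, 3)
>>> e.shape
()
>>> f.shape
(37, 3)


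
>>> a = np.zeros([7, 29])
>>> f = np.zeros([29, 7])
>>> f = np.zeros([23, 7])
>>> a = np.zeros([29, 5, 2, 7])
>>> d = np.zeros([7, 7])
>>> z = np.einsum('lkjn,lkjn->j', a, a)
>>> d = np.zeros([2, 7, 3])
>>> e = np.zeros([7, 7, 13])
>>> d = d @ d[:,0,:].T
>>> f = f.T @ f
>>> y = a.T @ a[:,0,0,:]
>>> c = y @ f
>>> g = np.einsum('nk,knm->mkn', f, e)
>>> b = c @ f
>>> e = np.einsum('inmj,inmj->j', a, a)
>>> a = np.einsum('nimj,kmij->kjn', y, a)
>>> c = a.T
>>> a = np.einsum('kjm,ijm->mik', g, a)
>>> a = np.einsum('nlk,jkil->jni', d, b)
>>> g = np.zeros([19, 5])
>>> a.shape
(7, 2, 5)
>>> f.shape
(7, 7)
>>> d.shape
(2, 7, 2)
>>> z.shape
(2,)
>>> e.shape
(7,)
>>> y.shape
(7, 2, 5, 7)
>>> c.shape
(7, 7, 29)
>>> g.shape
(19, 5)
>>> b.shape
(7, 2, 5, 7)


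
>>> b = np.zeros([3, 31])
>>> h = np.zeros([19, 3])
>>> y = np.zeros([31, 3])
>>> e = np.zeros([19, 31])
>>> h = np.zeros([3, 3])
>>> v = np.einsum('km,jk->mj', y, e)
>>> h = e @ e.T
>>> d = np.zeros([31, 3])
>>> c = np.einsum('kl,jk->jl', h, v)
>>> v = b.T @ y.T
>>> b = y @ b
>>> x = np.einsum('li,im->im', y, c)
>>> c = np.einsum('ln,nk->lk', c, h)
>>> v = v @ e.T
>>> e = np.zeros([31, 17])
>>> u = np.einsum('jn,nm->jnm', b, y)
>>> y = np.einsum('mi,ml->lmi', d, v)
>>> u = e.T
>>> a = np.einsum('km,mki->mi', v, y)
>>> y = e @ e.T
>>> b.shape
(31, 31)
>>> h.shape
(19, 19)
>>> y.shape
(31, 31)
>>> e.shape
(31, 17)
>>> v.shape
(31, 19)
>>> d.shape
(31, 3)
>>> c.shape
(3, 19)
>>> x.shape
(3, 19)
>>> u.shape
(17, 31)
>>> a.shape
(19, 3)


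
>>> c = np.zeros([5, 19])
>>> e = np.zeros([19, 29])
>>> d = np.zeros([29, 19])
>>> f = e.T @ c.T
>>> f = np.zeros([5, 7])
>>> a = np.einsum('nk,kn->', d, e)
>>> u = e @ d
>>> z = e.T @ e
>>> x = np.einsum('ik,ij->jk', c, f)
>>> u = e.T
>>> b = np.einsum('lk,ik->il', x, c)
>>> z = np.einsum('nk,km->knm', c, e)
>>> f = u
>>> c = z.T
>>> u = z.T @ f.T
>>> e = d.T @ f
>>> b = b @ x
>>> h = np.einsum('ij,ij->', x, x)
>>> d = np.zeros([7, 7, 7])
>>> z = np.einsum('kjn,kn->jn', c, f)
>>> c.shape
(29, 5, 19)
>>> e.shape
(19, 19)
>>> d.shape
(7, 7, 7)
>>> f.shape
(29, 19)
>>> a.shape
()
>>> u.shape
(29, 5, 29)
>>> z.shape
(5, 19)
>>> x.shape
(7, 19)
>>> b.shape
(5, 19)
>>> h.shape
()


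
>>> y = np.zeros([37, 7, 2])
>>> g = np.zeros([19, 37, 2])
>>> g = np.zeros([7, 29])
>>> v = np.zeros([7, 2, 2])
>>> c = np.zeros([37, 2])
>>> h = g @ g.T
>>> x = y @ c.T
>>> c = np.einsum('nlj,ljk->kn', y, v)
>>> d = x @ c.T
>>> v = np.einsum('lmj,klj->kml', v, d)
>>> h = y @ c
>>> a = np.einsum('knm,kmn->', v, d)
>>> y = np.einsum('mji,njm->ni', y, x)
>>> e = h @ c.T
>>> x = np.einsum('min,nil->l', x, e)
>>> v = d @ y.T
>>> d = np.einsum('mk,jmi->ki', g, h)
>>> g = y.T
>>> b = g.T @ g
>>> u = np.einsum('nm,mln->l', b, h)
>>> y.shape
(37, 2)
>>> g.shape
(2, 37)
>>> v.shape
(37, 7, 37)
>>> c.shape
(2, 37)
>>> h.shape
(37, 7, 37)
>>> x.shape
(2,)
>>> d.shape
(29, 37)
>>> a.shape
()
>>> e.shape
(37, 7, 2)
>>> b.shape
(37, 37)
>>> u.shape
(7,)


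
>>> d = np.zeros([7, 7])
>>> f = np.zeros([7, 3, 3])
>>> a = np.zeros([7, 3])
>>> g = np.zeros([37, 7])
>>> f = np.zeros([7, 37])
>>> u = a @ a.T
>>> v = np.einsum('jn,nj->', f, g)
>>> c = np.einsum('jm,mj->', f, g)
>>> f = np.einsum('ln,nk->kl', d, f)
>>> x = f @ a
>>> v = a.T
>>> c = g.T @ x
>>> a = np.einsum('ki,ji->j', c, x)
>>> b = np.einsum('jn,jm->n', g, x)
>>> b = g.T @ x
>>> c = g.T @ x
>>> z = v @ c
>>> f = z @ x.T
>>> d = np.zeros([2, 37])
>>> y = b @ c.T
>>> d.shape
(2, 37)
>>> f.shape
(3, 37)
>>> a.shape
(37,)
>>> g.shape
(37, 7)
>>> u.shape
(7, 7)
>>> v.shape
(3, 7)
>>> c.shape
(7, 3)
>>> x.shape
(37, 3)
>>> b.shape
(7, 3)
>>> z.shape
(3, 3)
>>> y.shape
(7, 7)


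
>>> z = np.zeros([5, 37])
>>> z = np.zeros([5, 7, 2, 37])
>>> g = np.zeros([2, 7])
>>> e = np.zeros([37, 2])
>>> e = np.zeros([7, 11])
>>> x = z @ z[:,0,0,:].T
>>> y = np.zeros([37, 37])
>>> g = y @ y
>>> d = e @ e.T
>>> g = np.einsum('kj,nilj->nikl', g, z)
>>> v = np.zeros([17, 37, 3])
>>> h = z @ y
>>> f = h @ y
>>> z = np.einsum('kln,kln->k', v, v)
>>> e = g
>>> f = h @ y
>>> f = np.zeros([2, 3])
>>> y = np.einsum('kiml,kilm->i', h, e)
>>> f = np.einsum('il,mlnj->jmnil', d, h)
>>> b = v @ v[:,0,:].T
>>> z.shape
(17,)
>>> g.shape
(5, 7, 37, 2)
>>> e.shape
(5, 7, 37, 2)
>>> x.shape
(5, 7, 2, 5)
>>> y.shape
(7,)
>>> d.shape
(7, 7)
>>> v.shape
(17, 37, 3)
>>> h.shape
(5, 7, 2, 37)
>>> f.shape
(37, 5, 2, 7, 7)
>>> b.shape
(17, 37, 17)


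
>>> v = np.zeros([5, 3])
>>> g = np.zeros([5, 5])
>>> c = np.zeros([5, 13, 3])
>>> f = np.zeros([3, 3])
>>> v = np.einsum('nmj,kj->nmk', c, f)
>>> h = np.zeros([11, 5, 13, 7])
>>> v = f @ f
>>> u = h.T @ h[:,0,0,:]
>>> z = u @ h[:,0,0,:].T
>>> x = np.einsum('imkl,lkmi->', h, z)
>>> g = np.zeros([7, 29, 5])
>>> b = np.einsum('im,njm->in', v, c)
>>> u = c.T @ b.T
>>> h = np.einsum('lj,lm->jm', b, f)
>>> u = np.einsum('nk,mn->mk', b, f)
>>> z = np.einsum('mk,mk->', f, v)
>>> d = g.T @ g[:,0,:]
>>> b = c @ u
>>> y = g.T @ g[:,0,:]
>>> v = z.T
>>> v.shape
()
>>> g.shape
(7, 29, 5)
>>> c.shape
(5, 13, 3)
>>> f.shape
(3, 3)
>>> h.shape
(5, 3)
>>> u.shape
(3, 5)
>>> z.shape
()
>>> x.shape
()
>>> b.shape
(5, 13, 5)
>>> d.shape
(5, 29, 5)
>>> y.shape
(5, 29, 5)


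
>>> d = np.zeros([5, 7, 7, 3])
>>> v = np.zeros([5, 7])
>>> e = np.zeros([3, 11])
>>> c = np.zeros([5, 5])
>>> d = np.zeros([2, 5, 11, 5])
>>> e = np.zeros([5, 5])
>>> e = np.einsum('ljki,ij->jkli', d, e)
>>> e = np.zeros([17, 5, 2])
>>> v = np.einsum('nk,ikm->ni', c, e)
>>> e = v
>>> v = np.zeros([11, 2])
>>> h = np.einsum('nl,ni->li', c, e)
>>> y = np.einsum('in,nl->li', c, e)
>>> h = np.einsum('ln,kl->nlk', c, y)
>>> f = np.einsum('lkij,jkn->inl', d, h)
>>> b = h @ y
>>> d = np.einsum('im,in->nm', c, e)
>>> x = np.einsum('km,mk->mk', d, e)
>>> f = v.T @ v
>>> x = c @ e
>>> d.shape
(17, 5)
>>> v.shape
(11, 2)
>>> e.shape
(5, 17)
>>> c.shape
(5, 5)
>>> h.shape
(5, 5, 17)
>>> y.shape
(17, 5)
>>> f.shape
(2, 2)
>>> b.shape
(5, 5, 5)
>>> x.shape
(5, 17)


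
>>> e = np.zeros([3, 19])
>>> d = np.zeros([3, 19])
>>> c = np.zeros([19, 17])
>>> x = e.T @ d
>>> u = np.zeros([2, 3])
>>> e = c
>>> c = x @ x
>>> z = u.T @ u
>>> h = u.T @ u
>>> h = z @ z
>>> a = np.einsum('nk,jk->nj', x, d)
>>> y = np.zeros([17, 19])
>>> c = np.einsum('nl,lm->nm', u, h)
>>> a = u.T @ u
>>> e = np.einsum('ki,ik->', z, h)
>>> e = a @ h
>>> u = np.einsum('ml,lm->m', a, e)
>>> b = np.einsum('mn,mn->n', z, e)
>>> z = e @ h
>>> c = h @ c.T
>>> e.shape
(3, 3)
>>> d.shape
(3, 19)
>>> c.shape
(3, 2)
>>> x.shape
(19, 19)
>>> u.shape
(3,)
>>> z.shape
(3, 3)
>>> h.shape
(3, 3)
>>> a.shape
(3, 3)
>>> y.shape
(17, 19)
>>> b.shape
(3,)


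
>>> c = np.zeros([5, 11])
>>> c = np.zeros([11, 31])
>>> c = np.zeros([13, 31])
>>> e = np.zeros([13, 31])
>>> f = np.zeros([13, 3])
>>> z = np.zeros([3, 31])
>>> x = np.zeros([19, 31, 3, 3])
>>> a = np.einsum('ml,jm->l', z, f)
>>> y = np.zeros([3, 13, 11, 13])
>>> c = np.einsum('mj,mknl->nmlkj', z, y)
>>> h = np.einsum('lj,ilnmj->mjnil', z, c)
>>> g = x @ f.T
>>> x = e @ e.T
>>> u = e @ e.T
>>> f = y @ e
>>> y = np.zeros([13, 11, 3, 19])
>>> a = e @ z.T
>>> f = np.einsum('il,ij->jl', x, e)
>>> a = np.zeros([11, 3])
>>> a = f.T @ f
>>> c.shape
(11, 3, 13, 13, 31)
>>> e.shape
(13, 31)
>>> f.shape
(31, 13)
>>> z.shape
(3, 31)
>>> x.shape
(13, 13)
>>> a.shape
(13, 13)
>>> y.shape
(13, 11, 3, 19)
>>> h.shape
(13, 31, 13, 11, 3)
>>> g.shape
(19, 31, 3, 13)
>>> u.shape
(13, 13)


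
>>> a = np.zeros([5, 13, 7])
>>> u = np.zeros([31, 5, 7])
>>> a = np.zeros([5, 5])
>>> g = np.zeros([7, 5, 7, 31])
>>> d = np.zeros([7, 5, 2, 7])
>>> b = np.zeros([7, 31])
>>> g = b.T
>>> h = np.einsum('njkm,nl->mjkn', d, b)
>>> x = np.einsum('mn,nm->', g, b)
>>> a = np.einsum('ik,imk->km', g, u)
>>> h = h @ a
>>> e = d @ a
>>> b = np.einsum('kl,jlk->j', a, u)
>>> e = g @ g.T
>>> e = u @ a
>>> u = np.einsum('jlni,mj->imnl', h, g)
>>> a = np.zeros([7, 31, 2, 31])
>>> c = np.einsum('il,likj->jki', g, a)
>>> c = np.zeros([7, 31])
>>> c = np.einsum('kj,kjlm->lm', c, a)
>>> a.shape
(7, 31, 2, 31)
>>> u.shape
(5, 31, 2, 5)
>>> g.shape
(31, 7)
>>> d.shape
(7, 5, 2, 7)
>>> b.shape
(31,)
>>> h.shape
(7, 5, 2, 5)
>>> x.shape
()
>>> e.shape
(31, 5, 5)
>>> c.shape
(2, 31)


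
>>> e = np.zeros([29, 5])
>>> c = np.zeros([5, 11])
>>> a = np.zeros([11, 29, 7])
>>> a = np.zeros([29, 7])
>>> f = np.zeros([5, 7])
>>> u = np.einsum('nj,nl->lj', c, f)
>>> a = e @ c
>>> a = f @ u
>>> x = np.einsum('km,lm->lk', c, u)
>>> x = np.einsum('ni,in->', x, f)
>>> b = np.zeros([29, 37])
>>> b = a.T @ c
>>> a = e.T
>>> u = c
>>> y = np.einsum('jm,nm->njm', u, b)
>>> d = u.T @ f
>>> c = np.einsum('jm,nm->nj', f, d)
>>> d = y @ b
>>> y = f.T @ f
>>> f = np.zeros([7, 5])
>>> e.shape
(29, 5)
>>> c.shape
(11, 5)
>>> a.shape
(5, 29)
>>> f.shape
(7, 5)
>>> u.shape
(5, 11)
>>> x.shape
()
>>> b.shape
(11, 11)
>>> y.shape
(7, 7)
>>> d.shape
(11, 5, 11)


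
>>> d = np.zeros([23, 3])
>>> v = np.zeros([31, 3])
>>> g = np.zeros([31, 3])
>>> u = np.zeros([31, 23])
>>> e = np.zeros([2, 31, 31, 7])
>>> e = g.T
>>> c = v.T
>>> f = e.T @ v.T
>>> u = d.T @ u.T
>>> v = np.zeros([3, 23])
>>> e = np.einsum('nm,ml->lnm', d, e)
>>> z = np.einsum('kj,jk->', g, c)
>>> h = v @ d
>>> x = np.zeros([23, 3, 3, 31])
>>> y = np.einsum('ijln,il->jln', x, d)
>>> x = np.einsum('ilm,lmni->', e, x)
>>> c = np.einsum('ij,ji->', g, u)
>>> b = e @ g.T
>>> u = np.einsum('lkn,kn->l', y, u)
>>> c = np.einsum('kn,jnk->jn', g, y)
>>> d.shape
(23, 3)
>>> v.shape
(3, 23)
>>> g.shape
(31, 3)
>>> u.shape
(3,)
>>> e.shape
(31, 23, 3)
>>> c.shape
(3, 3)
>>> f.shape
(31, 31)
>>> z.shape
()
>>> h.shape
(3, 3)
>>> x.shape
()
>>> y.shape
(3, 3, 31)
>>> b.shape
(31, 23, 31)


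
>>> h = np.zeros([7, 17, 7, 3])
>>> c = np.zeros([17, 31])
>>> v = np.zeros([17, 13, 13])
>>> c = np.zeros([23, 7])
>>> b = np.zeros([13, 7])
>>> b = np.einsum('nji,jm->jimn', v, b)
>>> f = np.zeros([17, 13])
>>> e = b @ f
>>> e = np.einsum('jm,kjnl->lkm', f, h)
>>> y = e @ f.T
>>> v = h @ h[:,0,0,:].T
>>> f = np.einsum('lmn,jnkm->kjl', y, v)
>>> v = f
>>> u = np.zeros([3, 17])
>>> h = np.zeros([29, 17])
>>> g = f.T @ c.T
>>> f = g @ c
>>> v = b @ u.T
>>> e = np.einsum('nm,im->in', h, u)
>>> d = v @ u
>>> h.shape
(29, 17)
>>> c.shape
(23, 7)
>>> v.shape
(13, 13, 7, 3)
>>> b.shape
(13, 13, 7, 17)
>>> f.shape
(3, 7, 7)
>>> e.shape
(3, 29)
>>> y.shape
(3, 7, 17)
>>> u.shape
(3, 17)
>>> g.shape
(3, 7, 23)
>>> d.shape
(13, 13, 7, 17)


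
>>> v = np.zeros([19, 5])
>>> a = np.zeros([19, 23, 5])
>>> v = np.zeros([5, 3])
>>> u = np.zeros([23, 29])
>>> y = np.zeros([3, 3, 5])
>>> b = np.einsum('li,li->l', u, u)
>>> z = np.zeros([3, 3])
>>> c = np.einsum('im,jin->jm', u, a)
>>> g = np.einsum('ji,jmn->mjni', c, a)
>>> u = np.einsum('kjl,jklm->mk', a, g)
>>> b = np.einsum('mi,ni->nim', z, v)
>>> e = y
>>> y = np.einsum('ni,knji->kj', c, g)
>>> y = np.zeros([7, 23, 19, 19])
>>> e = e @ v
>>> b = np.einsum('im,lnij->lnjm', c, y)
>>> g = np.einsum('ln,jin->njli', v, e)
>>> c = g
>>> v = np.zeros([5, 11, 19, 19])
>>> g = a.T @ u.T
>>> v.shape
(5, 11, 19, 19)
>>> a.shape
(19, 23, 5)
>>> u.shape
(29, 19)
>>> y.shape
(7, 23, 19, 19)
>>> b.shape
(7, 23, 19, 29)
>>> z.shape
(3, 3)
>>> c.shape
(3, 3, 5, 3)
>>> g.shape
(5, 23, 29)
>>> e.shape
(3, 3, 3)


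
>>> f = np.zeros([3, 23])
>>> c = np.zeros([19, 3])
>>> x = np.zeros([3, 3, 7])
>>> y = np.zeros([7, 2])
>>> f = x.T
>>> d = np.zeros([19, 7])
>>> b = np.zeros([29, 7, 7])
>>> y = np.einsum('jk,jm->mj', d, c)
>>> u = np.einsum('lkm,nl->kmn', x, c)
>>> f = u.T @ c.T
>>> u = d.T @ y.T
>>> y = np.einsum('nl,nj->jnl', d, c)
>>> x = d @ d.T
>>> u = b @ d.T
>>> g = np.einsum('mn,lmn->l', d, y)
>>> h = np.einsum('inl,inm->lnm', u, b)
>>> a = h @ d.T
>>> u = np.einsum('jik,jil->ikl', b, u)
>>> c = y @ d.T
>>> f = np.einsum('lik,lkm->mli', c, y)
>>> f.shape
(7, 3, 19)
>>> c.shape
(3, 19, 19)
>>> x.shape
(19, 19)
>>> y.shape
(3, 19, 7)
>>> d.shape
(19, 7)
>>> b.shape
(29, 7, 7)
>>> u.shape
(7, 7, 19)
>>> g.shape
(3,)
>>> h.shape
(19, 7, 7)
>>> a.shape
(19, 7, 19)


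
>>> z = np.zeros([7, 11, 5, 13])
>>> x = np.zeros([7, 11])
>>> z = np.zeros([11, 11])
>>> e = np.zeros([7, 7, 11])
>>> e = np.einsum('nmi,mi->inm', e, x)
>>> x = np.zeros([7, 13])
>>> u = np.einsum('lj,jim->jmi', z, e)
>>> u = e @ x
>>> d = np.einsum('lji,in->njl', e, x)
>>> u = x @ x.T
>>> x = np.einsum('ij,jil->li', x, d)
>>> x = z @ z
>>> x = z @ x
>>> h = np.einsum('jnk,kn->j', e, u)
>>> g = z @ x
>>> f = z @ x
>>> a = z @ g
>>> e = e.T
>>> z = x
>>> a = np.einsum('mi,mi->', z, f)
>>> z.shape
(11, 11)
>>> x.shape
(11, 11)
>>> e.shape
(7, 7, 11)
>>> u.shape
(7, 7)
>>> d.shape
(13, 7, 11)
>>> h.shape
(11,)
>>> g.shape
(11, 11)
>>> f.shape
(11, 11)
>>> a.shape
()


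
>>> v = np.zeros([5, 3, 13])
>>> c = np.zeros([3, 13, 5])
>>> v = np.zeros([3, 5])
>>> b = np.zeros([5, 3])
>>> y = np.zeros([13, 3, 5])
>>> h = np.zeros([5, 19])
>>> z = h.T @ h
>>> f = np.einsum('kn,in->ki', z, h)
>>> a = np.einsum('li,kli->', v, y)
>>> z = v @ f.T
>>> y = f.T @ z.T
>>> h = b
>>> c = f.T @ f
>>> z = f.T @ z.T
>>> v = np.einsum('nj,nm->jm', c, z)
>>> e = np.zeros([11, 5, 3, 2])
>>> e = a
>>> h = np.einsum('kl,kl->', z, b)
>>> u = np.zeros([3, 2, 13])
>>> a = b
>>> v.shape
(5, 3)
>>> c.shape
(5, 5)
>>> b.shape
(5, 3)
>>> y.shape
(5, 3)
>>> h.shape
()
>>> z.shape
(5, 3)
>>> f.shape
(19, 5)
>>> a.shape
(5, 3)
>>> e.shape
()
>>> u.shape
(3, 2, 13)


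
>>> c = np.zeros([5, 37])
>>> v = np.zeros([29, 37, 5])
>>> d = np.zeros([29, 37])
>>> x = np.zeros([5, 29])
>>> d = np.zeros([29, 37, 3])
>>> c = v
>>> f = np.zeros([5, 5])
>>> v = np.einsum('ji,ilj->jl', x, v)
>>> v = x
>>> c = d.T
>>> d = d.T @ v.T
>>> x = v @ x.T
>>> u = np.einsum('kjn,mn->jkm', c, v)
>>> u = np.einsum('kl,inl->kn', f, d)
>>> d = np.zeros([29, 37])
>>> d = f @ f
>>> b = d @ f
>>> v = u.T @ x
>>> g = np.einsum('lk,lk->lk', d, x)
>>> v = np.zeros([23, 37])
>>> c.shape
(3, 37, 29)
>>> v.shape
(23, 37)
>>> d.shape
(5, 5)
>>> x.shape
(5, 5)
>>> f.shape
(5, 5)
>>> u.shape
(5, 37)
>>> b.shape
(5, 5)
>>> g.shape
(5, 5)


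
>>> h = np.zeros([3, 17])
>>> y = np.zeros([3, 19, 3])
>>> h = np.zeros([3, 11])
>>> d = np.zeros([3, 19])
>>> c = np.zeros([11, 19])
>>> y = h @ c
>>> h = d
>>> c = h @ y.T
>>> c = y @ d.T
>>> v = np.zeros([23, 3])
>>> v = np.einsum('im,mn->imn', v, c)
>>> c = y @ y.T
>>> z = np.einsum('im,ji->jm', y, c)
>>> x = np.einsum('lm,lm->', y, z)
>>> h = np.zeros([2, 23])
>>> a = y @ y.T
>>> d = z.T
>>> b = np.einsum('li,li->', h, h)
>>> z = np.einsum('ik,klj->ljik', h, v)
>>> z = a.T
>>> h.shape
(2, 23)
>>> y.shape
(3, 19)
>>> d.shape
(19, 3)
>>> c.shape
(3, 3)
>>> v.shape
(23, 3, 3)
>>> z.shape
(3, 3)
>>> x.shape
()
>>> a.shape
(3, 3)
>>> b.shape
()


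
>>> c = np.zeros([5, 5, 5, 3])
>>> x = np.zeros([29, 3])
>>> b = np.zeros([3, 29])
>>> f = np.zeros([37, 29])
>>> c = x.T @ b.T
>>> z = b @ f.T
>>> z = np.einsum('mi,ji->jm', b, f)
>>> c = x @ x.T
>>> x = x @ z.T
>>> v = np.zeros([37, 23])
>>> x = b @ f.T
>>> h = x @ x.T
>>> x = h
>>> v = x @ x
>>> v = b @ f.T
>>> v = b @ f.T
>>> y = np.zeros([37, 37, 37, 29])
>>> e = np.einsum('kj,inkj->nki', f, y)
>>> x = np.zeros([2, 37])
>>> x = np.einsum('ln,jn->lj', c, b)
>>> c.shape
(29, 29)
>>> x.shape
(29, 3)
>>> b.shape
(3, 29)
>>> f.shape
(37, 29)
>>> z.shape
(37, 3)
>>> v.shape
(3, 37)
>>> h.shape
(3, 3)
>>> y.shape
(37, 37, 37, 29)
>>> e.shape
(37, 37, 37)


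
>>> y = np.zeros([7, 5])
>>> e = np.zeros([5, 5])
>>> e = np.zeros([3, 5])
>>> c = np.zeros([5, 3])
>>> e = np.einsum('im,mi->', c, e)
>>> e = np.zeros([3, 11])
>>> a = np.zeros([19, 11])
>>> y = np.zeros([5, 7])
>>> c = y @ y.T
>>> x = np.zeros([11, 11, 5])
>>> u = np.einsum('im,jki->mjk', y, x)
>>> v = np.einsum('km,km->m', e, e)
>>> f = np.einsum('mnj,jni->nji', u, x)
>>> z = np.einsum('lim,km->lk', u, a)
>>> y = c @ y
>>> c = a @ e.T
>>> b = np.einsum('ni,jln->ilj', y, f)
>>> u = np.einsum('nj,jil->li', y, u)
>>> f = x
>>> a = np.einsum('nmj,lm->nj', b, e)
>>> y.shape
(5, 7)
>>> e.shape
(3, 11)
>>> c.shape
(19, 3)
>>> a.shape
(7, 11)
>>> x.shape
(11, 11, 5)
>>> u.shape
(11, 11)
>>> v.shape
(11,)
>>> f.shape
(11, 11, 5)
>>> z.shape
(7, 19)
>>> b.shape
(7, 11, 11)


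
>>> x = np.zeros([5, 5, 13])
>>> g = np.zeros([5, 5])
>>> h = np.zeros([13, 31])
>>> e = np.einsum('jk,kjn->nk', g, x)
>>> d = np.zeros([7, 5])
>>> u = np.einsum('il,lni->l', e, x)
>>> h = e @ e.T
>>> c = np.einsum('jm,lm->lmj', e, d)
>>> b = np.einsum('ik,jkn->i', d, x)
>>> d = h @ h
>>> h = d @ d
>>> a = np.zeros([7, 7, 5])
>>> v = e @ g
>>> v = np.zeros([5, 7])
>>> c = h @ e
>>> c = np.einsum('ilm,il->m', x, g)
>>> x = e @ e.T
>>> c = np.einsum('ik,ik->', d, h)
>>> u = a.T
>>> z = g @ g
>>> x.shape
(13, 13)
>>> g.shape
(5, 5)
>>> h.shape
(13, 13)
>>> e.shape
(13, 5)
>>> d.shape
(13, 13)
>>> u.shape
(5, 7, 7)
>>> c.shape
()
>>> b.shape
(7,)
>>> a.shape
(7, 7, 5)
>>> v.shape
(5, 7)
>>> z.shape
(5, 5)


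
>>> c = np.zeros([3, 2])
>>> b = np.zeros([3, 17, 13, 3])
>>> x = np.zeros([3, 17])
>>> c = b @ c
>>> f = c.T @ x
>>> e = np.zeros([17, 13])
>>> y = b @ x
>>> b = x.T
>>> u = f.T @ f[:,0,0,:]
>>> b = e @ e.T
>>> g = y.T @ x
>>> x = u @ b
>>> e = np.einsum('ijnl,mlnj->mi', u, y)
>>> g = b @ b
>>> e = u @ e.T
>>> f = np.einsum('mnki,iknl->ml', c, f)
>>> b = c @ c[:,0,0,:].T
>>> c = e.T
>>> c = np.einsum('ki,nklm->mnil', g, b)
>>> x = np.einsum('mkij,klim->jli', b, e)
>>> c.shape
(3, 3, 17, 13)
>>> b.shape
(3, 17, 13, 3)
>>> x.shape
(3, 17, 13)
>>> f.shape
(3, 17)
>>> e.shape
(17, 17, 13, 3)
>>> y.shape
(3, 17, 13, 17)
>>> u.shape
(17, 17, 13, 17)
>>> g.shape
(17, 17)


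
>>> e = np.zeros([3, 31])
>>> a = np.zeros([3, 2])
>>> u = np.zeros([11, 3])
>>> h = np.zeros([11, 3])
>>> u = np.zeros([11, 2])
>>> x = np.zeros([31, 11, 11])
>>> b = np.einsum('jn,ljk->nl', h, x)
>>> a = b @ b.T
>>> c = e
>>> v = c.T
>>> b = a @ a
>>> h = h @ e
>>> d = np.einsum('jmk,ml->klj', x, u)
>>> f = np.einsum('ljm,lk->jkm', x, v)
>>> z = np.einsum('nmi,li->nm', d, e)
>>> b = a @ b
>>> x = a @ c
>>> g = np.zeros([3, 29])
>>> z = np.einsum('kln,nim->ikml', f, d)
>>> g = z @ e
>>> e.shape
(3, 31)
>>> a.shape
(3, 3)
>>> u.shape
(11, 2)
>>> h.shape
(11, 31)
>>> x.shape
(3, 31)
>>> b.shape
(3, 3)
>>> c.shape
(3, 31)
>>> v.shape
(31, 3)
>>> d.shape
(11, 2, 31)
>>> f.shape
(11, 3, 11)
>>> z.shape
(2, 11, 31, 3)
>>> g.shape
(2, 11, 31, 31)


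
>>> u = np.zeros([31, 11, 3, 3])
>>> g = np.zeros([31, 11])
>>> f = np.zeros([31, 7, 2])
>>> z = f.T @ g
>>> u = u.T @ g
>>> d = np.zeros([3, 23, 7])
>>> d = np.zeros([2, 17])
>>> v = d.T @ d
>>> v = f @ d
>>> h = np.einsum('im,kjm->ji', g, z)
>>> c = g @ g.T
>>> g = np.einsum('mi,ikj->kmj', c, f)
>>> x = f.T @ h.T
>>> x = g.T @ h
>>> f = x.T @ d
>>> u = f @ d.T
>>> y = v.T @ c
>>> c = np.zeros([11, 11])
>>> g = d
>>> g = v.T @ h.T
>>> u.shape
(31, 31, 2)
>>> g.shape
(17, 7, 7)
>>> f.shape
(31, 31, 17)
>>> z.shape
(2, 7, 11)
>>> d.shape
(2, 17)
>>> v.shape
(31, 7, 17)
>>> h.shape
(7, 31)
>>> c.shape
(11, 11)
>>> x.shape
(2, 31, 31)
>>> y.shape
(17, 7, 31)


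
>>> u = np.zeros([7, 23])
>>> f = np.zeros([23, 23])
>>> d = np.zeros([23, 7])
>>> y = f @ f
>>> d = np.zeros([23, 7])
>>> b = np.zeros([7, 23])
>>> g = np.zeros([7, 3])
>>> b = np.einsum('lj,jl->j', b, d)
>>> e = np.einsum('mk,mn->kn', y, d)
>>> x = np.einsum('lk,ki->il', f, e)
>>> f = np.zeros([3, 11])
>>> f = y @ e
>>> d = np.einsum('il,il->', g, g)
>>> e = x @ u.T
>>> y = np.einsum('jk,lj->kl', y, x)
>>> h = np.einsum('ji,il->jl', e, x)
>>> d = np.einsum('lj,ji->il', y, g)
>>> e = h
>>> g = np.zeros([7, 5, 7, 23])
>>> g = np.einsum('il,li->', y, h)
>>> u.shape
(7, 23)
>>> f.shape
(23, 7)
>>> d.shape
(3, 23)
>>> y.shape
(23, 7)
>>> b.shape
(23,)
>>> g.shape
()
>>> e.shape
(7, 23)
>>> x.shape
(7, 23)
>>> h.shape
(7, 23)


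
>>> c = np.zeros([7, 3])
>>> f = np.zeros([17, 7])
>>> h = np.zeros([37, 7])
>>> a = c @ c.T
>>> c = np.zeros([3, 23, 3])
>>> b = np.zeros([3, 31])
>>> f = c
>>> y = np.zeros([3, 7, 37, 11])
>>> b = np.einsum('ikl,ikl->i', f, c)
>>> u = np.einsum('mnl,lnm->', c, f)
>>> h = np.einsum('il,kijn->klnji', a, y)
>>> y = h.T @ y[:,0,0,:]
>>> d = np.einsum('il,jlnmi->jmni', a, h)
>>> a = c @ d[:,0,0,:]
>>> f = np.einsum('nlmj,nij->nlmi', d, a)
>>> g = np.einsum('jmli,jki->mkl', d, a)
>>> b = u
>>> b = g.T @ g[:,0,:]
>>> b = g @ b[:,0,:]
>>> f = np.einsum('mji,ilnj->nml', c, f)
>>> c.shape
(3, 23, 3)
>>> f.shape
(11, 3, 37)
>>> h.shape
(3, 7, 11, 37, 7)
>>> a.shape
(3, 23, 7)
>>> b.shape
(37, 23, 11)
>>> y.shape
(7, 37, 11, 7, 11)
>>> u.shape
()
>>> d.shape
(3, 37, 11, 7)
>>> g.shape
(37, 23, 11)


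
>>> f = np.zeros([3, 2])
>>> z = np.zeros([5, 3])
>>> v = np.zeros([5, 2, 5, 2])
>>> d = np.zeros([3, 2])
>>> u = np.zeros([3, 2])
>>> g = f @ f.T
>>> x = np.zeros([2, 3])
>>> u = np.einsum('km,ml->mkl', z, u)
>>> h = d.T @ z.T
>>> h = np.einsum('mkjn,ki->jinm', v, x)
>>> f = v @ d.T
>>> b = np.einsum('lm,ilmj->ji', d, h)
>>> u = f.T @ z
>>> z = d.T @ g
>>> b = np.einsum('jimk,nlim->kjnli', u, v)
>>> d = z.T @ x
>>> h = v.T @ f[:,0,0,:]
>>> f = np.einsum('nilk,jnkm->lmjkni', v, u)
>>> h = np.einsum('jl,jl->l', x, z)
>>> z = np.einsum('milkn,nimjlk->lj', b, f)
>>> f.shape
(5, 3, 3, 2, 5, 2)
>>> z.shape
(5, 2)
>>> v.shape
(5, 2, 5, 2)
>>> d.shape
(3, 3)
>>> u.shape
(3, 5, 2, 3)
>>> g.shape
(3, 3)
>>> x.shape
(2, 3)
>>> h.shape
(3,)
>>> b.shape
(3, 3, 5, 2, 5)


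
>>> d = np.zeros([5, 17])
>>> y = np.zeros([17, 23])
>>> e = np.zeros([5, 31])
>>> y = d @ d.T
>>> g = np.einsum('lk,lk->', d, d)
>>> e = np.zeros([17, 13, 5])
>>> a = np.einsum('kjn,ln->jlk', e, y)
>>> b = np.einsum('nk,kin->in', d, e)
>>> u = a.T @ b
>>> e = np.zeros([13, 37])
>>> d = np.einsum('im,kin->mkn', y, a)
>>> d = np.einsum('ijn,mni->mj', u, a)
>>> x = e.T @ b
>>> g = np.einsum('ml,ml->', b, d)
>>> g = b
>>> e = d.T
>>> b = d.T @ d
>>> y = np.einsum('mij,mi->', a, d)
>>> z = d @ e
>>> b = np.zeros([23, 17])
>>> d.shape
(13, 5)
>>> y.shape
()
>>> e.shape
(5, 13)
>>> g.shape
(13, 5)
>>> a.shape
(13, 5, 17)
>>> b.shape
(23, 17)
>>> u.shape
(17, 5, 5)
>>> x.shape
(37, 5)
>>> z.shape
(13, 13)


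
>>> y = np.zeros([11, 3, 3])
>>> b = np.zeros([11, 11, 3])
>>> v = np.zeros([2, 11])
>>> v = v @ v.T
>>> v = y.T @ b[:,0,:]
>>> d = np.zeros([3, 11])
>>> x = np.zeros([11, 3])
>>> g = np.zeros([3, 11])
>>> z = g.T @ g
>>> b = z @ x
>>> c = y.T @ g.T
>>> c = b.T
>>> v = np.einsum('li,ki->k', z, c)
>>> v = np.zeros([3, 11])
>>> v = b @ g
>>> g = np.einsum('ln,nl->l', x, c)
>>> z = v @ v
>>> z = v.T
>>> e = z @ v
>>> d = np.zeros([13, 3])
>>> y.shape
(11, 3, 3)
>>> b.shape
(11, 3)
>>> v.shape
(11, 11)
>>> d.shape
(13, 3)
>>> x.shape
(11, 3)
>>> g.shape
(11,)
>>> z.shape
(11, 11)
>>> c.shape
(3, 11)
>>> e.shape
(11, 11)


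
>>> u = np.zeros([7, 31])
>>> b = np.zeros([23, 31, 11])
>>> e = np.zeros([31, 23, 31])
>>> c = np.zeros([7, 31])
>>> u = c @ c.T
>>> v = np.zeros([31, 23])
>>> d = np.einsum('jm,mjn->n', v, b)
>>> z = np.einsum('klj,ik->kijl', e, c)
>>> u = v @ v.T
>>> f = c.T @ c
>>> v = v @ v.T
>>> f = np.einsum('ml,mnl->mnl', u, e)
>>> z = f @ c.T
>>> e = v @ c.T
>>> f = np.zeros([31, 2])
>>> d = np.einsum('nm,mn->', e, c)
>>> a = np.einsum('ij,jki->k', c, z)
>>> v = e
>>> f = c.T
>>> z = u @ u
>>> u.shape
(31, 31)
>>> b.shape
(23, 31, 11)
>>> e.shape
(31, 7)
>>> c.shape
(7, 31)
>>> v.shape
(31, 7)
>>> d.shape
()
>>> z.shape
(31, 31)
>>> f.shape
(31, 7)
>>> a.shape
(23,)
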